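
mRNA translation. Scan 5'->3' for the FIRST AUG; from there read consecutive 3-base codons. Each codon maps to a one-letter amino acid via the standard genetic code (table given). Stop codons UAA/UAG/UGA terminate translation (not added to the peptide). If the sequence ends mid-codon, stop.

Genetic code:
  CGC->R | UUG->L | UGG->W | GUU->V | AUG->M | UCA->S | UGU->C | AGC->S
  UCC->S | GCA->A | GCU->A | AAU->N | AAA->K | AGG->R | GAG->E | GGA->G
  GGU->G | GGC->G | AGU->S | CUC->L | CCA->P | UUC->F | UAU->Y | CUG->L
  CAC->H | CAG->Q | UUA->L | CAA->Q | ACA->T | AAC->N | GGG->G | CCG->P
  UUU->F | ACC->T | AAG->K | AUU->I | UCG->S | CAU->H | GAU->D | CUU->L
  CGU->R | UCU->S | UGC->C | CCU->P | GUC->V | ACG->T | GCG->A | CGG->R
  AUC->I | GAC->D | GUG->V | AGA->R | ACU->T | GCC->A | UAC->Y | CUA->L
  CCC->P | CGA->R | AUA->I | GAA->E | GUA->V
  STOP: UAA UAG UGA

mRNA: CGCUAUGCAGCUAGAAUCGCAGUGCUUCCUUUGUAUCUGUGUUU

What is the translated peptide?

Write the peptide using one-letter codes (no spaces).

start AUG at pos 4
pos 4: AUG -> M; peptide=M
pos 7: CAG -> Q; peptide=MQ
pos 10: CUA -> L; peptide=MQL
pos 13: GAA -> E; peptide=MQLE
pos 16: UCG -> S; peptide=MQLES
pos 19: CAG -> Q; peptide=MQLESQ
pos 22: UGC -> C; peptide=MQLESQC
pos 25: UUC -> F; peptide=MQLESQCF
pos 28: CUU -> L; peptide=MQLESQCFL
pos 31: UGU -> C; peptide=MQLESQCFLC
pos 34: AUC -> I; peptide=MQLESQCFLCI
pos 37: UGU -> C; peptide=MQLESQCFLCIC
pos 40: GUU -> V; peptide=MQLESQCFLCICV
pos 43: only 1 nt remain (<3), stop (end of mRNA)

Answer: MQLESQCFLCICV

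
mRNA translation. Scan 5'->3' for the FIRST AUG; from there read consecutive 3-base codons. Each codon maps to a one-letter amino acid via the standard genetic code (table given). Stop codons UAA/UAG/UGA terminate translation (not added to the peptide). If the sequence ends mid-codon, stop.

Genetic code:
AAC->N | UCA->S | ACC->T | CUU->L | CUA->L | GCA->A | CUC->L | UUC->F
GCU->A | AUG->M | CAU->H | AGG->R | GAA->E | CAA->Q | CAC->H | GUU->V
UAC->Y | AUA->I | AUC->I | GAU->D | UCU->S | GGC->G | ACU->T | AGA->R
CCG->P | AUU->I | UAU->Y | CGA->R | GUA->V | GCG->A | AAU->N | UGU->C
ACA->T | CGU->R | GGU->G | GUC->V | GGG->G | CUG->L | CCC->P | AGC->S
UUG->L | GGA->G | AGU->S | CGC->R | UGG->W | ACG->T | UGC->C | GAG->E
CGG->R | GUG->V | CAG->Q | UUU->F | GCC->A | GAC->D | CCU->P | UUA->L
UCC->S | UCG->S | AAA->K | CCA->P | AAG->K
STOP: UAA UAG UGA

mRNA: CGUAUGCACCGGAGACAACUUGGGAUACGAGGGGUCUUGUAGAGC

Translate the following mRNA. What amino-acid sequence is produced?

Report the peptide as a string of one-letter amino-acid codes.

Answer: MHRRQLGIRGVL

Derivation:
start AUG at pos 3
pos 3: AUG -> M; peptide=M
pos 6: CAC -> H; peptide=MH
pos 9: CGG -> R; peptide=MHR
pos 12: AGA -> R; peptide=MHRR
pos 15: CAA -> Q; peptide=MHRRQ
pos 18: CUU -> L; peptide=MHRRQL
pos 21: GGG -> G; peptide=MHRRQLG
pos 24: AUA -> I; peptide=MHRRQLGI
pos 27: CGA -> R; peptide=MHRRQLGIR
pos 30: GGG -> G; peptide=MHRRQLGIRG
pos 33: GUC -> V; peptide=MHRRQLGIRGV
pos 36: UUG -> L; peptide=MHRRQLGIRGVL
pos 39: UAG -> STOP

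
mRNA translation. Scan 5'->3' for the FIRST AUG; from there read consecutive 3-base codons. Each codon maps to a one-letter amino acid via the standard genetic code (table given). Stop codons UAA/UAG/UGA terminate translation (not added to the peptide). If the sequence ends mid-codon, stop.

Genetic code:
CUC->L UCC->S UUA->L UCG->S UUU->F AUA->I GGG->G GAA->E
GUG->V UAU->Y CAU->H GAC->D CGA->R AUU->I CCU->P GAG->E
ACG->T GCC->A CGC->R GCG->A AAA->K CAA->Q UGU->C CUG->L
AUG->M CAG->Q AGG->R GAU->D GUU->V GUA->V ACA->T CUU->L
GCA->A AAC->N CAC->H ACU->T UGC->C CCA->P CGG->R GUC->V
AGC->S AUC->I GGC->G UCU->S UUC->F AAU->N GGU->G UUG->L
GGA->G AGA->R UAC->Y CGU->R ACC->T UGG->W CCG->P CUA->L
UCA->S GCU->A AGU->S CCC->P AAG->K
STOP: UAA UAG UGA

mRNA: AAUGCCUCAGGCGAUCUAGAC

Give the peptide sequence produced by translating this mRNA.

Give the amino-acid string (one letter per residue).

Answer: MPQAI

Derivation:
start AUG at pos 1
pos 1: AUG -> M; peptide=M
pos 4: CCU -> P; peptide=MP
pos 7: CAG -> Q; peptide=MPQ
pos 10: GCG -> A; peptide=MPQA
pos 13: AUC -> I; peptide=MPQAI
pos 16: UAG -> STOP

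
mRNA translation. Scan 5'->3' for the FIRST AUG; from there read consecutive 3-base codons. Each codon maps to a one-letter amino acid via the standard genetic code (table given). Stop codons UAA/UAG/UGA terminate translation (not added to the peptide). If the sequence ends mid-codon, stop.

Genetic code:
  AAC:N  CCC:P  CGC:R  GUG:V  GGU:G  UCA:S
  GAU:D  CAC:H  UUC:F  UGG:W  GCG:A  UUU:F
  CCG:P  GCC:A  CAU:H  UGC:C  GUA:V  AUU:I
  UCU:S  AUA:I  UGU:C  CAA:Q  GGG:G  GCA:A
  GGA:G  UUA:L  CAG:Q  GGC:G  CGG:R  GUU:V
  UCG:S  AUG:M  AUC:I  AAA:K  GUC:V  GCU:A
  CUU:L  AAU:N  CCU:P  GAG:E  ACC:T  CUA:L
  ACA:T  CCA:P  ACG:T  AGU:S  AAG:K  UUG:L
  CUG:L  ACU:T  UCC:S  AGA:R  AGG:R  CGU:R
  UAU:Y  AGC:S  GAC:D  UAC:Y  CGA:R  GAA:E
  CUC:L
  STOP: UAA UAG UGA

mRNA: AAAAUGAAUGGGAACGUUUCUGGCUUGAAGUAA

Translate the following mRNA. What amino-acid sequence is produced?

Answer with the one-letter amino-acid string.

start AUG at pos 3
pos 3: AUG -> M; peptide=M
pos 6: AAU -> N; peptide=MN
pos 9: GGG -> G; peptide=MNG
pos 12: AAC -> N; peptide=MNGN
pos 15: GUU -> V; peptide=MNGNV
pos 18: UCU -> S; peptide=MNGNVS
pos 21: GGC -> G; peptide=MNGNVSG
pos 24: UUG -> L; peptide=MNGNVSGL
pos 27: AAG -> K; peptide=MNGNVSGLK
pos 30: UAA -> STOP

Answer: MNGNVSGLK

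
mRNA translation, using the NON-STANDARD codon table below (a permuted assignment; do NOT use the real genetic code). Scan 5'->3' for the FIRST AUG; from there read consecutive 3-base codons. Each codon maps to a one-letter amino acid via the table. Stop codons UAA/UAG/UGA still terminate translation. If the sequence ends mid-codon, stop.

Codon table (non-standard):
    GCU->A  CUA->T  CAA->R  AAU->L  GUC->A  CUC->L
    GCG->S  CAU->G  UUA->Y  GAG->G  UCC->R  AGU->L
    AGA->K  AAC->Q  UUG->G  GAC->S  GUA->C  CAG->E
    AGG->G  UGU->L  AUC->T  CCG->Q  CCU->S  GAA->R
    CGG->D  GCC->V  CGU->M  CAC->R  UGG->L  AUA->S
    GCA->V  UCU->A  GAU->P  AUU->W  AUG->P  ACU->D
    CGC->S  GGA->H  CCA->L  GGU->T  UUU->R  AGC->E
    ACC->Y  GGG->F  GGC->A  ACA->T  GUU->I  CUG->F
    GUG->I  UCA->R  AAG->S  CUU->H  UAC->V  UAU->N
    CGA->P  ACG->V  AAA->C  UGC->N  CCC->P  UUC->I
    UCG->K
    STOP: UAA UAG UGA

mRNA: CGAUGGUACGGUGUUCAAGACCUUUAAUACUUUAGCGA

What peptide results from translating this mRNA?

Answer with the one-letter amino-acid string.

Answer: PCDLRKSYSH

Derivation:
start AUG at pos 2
pos 2: AUG -> P; peptide=P
pos 5: GUA -> C; peptide=PC
pos 8: CGG -> D; peptide=PCD
pos 11: UGU -> L; peptide=PCDL
pos 14: UCA -> R; peptide=PCDLR
pos 17: AGA -> K; peptide=PCDLRK
pos 20: CCU -> S; peptide=PCDLRKS
pos 23: UUA -> Y; peptide=PCDLRKSY
pos 26: AUA -> S; peptide=PCDLRKSYS
pos 29: CUU -> H; peptide=PCDLRKSYSH
pos 32: UAG -> STOP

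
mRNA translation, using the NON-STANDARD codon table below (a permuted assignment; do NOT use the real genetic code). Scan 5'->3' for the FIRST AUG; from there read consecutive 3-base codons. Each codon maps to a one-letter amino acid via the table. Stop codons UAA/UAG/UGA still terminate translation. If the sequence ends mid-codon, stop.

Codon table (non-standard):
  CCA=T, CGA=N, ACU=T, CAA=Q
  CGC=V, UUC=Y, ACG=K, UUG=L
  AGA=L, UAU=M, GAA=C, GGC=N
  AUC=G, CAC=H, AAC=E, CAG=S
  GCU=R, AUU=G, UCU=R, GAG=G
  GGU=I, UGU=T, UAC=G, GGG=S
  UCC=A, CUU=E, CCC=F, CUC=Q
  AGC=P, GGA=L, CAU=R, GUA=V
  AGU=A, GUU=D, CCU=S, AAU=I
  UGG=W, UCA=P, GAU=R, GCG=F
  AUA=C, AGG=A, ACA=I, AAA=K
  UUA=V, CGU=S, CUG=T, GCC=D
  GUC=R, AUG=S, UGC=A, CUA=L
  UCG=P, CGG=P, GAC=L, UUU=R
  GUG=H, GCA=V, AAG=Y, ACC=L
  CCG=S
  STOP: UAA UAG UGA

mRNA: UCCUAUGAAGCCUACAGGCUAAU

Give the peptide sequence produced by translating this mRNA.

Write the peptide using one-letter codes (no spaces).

start AUG at pos 4
pos 4: AUG -> S; peptide=S
pos 7: AAG -> Y; peptide=SY
pos 10: CCU -> S; peptide=SYS
pos 13: ACA -> I; peptide=SYSI
pos 16: GGC -> N; peptide=SYSIN
pos 19: UAA -> STOP

Answer: SYSIN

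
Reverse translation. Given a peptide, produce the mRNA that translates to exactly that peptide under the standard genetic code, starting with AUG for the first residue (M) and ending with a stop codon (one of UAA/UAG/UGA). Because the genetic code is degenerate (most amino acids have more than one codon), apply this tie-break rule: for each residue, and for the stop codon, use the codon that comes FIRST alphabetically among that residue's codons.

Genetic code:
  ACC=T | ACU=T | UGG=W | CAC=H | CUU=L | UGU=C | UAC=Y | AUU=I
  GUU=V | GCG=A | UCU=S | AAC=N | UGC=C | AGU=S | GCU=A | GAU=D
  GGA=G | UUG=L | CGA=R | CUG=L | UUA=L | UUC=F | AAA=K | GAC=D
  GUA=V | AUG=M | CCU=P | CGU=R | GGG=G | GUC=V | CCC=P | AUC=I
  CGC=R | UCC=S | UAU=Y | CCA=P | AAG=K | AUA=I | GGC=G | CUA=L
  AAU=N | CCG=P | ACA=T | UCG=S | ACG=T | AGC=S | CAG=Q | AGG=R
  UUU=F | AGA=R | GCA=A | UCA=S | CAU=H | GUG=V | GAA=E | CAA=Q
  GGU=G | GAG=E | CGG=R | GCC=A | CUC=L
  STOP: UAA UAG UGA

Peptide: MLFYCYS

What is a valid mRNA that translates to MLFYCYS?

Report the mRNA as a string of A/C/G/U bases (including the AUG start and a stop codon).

Answer: mRNA: AUGCUAUUCUACUGCUACAGCUAA

Derivation:
residue 1: M -> AUG (start codon)
residue 2: L codons sorted = CUA,CUC,CUG,CUU,UUA,UUG -> pick first = CUA
residue 3: F codons sorted = UUC,UUU -> pick first = UUC
residue 4: Y codons sorted = UAC,UAU -> pick first = UAC
residue 5: C codons sorted = UGC,UGU -> pick first = UGC
residue 6: Y codons sorted = UAC,UAU -> pick first = UAC
residue 7: S codons sorted = AGC,AGU,UCA,UCC,UCG,UCU -> pick first = AGC
terminator: stop codons sorted = UAA,UAG,UGA -> pick first = UAA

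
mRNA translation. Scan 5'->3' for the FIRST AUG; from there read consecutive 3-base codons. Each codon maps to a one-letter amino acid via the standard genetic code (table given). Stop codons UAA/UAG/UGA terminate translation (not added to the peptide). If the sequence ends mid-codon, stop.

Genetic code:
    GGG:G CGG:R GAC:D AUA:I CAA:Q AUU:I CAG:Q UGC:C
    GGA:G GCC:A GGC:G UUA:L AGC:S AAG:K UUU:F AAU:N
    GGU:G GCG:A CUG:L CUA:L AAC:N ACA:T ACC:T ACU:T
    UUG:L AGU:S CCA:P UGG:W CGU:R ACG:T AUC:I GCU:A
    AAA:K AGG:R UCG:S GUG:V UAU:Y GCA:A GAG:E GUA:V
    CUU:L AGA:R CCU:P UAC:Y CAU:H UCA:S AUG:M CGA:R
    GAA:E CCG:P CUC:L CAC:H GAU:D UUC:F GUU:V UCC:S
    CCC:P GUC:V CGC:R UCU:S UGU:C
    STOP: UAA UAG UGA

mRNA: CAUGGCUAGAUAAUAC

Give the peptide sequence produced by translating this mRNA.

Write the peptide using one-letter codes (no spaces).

Answer: MAR

Derivation:
start AUG at pos 1
pos 1: AUG -> M; peptide=M
pos 4: GCU -> A; peptide=MA
pos 7: AGA -> R; peptide=MAR
pos 10: UAA -> STOP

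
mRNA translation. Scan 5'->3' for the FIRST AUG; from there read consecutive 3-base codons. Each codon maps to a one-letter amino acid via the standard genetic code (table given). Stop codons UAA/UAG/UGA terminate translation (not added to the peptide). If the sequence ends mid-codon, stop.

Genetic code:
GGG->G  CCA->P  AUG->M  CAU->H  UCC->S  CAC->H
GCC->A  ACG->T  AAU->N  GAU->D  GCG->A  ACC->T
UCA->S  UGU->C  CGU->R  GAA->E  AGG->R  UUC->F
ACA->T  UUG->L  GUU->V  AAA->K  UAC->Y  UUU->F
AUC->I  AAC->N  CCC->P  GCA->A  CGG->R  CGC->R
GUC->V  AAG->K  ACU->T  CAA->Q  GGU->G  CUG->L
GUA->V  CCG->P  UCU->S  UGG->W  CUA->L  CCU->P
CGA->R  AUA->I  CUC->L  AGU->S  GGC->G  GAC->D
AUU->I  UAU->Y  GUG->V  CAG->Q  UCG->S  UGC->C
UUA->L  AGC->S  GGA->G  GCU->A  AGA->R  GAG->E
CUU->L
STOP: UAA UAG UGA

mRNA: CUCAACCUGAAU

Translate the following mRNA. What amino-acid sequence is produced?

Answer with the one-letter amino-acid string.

no AUG start codon found

Answer: (empty: no AUG start codon)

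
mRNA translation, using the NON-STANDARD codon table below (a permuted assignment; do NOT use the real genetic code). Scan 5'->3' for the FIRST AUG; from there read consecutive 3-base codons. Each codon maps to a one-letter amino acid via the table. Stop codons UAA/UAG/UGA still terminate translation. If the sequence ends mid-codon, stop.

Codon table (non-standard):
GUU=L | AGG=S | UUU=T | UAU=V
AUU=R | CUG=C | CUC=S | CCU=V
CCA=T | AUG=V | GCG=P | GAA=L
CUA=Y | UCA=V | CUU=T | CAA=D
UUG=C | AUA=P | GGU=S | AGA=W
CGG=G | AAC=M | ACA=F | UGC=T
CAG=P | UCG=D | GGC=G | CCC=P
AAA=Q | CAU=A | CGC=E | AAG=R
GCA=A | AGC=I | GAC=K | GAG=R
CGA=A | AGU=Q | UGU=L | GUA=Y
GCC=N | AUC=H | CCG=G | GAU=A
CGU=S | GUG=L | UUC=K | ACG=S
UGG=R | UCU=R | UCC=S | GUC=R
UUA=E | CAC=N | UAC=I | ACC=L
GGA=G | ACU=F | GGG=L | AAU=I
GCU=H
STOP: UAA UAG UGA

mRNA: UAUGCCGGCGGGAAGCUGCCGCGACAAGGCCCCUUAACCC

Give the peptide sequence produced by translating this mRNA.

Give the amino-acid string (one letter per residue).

start AUG at pos 1
pos 1: AUG -> V; peptide=V
pos 4: CCG -> G; peptide=VG
pos 7: GCG -> P; peptide=VGP
pos 10: GGA -> G; peptide=VGPG
pos 13: AGC -> I; peptide=VGPGI
pos 16: UGC -> T; peptide=VGPGIT
pos 19: CGC -> E; peptide=VGPGITE
pos 22: GAC -> K; peptide=VGPGITEK
pos 25: AAG -> R; peptide=VGPGITEKR
pos 28: GCC -> N; peptide=VGPGITEKRN
pos 31: CCU -> V; peptide=VGPGITEKRNV
pos 34: UAA -> STOP

Answer: VGPGITEKRNV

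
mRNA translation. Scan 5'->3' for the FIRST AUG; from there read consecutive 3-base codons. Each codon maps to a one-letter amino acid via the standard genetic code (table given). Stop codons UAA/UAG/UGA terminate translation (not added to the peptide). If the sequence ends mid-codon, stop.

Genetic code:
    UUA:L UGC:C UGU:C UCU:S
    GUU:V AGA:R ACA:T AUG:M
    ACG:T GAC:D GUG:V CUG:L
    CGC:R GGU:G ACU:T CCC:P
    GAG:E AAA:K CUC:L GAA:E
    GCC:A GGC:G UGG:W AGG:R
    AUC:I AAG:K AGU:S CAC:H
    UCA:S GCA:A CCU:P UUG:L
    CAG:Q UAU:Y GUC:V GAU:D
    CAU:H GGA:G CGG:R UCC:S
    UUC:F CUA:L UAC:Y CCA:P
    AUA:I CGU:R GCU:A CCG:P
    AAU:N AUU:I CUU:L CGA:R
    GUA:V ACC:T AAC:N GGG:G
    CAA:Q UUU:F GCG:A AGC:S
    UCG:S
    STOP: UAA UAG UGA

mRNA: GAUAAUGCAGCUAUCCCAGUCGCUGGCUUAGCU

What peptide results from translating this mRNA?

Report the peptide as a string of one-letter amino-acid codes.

Answer: MQLSQSLA

Derivation:
start AUG at pos 4
pos 4: AUG -> M; peptide=M
pos 7: CAG -> Q; peptide=MQ
pos 10: CUA -> L; peptide=MQL
pos 13: UCC -> S; peptide=MQLS
pos 16: CAG -> Q; peptide=MQLSQ
pos 19: UCG -> S; peptide=MQLSQS
pos 22: CUG -> L; peptide=MQLSQSL
pos 25: GCU -> A; peptide=MQLSQSLA
pos 28: UAG -> STOP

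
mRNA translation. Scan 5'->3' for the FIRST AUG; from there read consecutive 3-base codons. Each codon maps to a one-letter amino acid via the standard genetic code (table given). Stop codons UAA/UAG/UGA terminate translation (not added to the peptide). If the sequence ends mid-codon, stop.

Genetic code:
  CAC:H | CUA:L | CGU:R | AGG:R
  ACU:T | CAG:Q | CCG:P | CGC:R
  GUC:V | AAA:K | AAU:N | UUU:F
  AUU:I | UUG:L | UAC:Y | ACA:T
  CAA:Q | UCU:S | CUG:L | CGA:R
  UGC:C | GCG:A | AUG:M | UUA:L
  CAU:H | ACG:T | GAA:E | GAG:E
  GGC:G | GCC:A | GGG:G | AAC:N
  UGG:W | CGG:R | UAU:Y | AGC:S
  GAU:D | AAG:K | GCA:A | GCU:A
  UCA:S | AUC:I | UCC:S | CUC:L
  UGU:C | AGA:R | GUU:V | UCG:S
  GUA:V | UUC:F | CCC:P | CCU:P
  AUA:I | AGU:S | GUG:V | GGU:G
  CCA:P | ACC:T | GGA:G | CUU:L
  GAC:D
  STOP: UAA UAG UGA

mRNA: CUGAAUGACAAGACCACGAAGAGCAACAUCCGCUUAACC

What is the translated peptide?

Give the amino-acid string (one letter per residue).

Answer: MTRPRRATSA

Derivation:
start AUG at pos 4
pos 4: AUG -> M; peptide=M
pos 7: ACA -> T; peptide=MT
pos 10: AGA -> R; peptide=MTR
pos 13: CCA -> P; peptide=MTRP
pos 16: CGA -> R; peptide=MTRPR
pos 19: AGA -> R; peptide=MTRPRR
pos 22: GCA -> A; peptide=MTRPRRA
pos 25: ACA -> T; peptide=MTRPRRAT
pos 28: UCC -> S; peptide=MTRPRRATS
pos 31: GCU -> A; peptide=MTRPRRATSA
pos 34: UAA -> STOP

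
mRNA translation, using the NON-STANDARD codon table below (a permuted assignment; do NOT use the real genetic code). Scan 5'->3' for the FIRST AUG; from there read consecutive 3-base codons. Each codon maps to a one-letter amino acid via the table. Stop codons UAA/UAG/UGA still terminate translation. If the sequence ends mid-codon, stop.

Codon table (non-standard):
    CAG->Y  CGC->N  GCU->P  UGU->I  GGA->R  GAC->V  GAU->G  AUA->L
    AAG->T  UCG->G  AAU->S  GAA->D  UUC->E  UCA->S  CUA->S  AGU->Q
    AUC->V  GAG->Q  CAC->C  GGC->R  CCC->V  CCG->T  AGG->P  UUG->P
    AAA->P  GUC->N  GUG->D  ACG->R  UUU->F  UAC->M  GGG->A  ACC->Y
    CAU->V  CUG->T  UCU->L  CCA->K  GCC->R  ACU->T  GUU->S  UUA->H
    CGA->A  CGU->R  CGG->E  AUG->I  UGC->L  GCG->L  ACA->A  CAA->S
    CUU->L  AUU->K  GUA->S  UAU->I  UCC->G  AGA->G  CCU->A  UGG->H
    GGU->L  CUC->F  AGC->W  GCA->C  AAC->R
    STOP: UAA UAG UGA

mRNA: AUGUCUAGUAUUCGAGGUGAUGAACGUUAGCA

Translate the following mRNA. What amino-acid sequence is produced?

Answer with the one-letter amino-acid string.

Answer: ILQKALGDR

Derivation:
start AUG at pos 0
pos 0: AUG -> I; peptide=I
pos 3: UCU -> L; peptide=IL
pos 6: AGU -> Q; peptide=ILQ
pos 9: AUU -> K; peptide=ILQK
pos 12: CGA -> A; peptide=ILQKA
pos 15: GGU -> L; peptide=ILQKAL
pos 18: GAU -> G; peptide=ILQKALG
pos 21: GAA -> D; peptide=ILQKALGD
pos 24: CGU -> R; peptide=ILQKALGDR
pos 27: UAG -> STOP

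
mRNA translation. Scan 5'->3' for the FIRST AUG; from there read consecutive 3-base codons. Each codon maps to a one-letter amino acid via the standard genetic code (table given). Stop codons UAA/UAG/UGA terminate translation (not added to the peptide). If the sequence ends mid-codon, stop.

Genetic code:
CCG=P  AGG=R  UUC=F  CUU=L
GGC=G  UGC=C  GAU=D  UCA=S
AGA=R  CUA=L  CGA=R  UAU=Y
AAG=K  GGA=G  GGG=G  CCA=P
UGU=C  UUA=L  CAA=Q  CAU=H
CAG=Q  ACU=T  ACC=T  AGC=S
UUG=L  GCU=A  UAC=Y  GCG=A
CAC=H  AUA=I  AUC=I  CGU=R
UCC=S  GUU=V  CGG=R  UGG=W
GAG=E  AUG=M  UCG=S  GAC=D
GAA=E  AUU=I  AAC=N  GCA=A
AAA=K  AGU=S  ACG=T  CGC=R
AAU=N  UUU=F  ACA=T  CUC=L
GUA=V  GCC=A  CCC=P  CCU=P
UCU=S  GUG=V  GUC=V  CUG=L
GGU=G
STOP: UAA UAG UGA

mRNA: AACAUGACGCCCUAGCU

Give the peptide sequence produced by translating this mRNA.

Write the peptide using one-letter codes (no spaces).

start AUG at pos 3
pos 3: AUG -> M; peptide=M
pos 6: ACG -> T; peptide=MT
pos 9: CCC -> P; peptide=MTP
pos 12: UAG -> STOP

Answer: MTP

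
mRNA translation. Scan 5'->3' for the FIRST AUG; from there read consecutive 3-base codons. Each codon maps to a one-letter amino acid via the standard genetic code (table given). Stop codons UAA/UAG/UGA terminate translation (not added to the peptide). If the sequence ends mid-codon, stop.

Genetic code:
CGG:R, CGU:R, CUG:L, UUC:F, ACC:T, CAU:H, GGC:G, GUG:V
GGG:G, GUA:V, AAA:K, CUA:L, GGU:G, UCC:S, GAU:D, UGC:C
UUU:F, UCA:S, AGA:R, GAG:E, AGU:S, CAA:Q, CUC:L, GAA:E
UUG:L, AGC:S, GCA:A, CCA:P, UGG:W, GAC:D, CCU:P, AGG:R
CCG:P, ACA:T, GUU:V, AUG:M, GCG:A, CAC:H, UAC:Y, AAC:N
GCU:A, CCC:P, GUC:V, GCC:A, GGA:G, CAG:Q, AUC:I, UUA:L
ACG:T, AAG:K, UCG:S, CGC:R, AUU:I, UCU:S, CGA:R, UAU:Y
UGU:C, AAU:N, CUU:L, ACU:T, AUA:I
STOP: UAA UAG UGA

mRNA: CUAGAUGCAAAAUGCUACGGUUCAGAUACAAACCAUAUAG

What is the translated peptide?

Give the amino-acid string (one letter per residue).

start AUG at pos 4
pos 4: AUG -> M; peptide=M
pos 7: CAA -> Q; peptide=MQ
pos 10: AAU -> N; peptide=MQN
pos 13: GCU -> A; peptide=MQNA
pos 16: ACG -> T; peptide=MQNAT
pos 19: GUU -> V; peptide=MQNATV
pos 22: CAG -> Q; peptide=MQNATVQ
pos 25: AUA -> I; peptide=MQNATVQI
pos 28: CAA -> Q; peptide=MQNATVQIQ
pos 31: ACC -> T; peptide=MQNATVQIQT
pos 34: AUA -> I; peptide=MQNATVQIQTI
pos 37: UAG -> STOP

Answer: MQNATVQIQTI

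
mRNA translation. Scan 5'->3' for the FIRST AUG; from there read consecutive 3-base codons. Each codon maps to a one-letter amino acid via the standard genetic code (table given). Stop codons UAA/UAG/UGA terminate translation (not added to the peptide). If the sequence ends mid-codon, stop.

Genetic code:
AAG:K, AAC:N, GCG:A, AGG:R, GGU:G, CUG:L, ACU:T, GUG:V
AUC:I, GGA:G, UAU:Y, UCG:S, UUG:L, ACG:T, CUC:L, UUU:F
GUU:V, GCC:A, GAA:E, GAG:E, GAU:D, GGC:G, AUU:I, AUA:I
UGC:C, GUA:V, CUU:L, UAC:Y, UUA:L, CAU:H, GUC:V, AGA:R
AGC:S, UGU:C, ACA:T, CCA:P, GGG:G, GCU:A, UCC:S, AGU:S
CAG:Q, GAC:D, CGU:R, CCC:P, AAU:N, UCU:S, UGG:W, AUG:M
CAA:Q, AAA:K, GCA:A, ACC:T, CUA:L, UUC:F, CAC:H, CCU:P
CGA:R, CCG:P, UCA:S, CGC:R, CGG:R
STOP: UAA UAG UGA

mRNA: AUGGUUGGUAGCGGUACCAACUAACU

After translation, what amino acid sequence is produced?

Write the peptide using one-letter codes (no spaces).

start AUG at pos 0
pos 0: AUG -> M; peptide=M
pos 3: GUU -> V; peptide=MV
pos 6: GGU -> G; peptide=MVG
pos 9: AGC -> S; peptide=MVGS
pos 12: GGU -> G; peptide=MVGSG
pos 15: ACC -> T; peptide=MVGSGT
pos 18: AAC -> N; peptide=MVGSGTN
pos 21: UAA -> STOP

Answer: MVGSGTN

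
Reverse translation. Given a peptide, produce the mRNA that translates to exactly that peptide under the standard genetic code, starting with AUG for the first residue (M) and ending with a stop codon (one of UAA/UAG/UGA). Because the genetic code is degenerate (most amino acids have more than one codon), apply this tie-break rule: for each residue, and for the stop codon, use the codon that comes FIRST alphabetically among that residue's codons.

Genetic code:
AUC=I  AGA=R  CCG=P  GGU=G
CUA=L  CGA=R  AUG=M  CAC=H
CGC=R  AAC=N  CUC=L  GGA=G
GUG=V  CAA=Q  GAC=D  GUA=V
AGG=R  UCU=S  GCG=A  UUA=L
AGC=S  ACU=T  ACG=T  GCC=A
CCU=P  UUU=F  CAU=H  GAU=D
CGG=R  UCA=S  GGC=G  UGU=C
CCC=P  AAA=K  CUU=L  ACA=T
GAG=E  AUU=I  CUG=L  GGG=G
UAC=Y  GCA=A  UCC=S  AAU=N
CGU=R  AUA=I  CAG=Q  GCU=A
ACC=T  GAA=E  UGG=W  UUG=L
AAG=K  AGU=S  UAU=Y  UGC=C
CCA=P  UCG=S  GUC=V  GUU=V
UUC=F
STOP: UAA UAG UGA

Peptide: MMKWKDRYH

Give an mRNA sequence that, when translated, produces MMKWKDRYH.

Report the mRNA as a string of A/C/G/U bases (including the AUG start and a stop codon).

Answer: mRNA: AUGAUGAAAUGGAAAGACAGAUACCACUAA

Derivation:
residue 1: M -> AUG (start codon)
residue 2: M -> AUG (only codon)
residue 3: K codons sorted = AAA,AAG -> pick first = AAA
residue 4: W -> UGG (only codon)
residue 5: K codons sorted = AAA,AAG -> pick first = AAA
residue 6: D codons sorted = GAC,GAU -> pick first = GAC
residue 7: R codons sorted = AGA,AGG,CGA,CGC,CGG,CGU -> pick first = AGA
residue 8: Y codons sorted = UAC,UAU -> pick first = UAC
residue 9: H codons sorted = CAC,CAU -> pick first = CAC
terminator: stop codons sorted = UAA,UAG,UGA -> pick first = UAA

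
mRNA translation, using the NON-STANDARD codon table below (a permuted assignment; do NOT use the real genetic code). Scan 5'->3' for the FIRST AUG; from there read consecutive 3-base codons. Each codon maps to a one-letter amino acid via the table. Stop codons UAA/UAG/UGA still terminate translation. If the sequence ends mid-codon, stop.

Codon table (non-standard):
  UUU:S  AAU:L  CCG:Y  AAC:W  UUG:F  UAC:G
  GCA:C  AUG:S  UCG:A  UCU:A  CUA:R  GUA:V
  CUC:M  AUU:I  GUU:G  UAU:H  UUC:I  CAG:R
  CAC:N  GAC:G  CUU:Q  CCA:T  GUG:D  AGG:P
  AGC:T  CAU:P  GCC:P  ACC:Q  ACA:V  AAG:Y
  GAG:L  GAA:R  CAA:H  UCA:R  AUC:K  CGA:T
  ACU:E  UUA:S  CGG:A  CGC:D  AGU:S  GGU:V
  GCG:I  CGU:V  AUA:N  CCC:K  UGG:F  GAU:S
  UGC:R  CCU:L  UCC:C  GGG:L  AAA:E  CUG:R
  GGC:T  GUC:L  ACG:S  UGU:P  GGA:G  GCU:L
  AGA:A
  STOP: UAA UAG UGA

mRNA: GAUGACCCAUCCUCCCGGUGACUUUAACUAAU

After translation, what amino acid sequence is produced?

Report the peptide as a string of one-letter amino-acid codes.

start AUG at pos 1
pos 1: AUG -> S; peptide=S
pos 4: ACC -> Q; peptide=SQ
pos 7: CAU -> P; peptide=SQP
pos 10: CCU -> L; peptide=SQPL
pos 13: CCC -> K; peptide=SQPLK
pos 16: GGU -> V; peptide=SQPLKV
pos 19: GAC -> G; peptide=SQPLKVG
pos 22: UUU -> S; peptide=SQPLKVGS
pos 25: AAC -> W; peptide=SQPLKVGSW
pos 28: UAA -> STOP

Answer: SQPLKVGSW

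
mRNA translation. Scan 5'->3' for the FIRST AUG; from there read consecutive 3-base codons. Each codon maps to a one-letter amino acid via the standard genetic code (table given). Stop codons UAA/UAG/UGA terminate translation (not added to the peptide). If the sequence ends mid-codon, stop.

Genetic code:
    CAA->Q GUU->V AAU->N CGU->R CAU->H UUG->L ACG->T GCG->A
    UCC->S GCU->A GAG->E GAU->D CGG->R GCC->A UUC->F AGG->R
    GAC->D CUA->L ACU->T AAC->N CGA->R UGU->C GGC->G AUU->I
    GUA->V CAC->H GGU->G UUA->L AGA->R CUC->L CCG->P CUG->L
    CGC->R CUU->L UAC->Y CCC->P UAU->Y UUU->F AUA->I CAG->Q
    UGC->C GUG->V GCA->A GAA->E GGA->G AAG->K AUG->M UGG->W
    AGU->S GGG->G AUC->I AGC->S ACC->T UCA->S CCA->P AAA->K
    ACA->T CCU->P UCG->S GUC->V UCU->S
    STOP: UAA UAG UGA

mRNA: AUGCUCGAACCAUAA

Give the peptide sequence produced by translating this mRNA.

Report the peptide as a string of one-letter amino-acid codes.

Answer: MLEP

Derivation:
start AUG at pos 0
pos 0: AUG -> M; peptide=M
pos 3: CUC -> L; peptide=ML
pos 6: GAA -> E; peptide=MLE
pos 9: CCA -> P; peptide=MLEP
pos 12: UAA -> STOP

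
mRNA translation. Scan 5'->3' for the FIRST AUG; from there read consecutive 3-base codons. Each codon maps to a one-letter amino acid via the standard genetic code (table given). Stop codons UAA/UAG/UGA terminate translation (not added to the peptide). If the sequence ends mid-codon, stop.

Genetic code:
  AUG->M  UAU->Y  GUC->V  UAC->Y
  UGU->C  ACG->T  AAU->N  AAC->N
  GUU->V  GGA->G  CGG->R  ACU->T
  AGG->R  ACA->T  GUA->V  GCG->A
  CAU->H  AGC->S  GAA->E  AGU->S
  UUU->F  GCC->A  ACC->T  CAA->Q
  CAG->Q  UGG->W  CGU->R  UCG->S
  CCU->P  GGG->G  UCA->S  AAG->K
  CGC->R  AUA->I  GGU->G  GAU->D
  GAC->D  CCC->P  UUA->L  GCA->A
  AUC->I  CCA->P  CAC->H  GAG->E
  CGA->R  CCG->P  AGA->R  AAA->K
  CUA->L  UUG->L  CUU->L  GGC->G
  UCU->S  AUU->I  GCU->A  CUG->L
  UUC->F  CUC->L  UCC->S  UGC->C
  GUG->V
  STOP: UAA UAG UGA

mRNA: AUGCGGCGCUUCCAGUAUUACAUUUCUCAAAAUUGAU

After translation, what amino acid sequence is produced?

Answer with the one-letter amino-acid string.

Answer: MRRFQYYISQN

Derivation:
start AUG at pos 0
pos 0: AUG -> M; peptide=M
pos 3: CGG -> R; peptide=MR
pos 6: CGC -> R; peptide=MRR
pos 9: UUC -> F; peptide=MRRF
pos 12: CAG -> Q; peptide=MRRFQ
pos 15: UAU -> Y; peptide=MRRFQY
pos 18: UAC -> Y; peptide=MRRFQYY
pos 21: AUU -> I; peptide=MRRFQYYI
pos 24: UCU -> S; peptide=MRRFQYYIS
pos 27: CAA -> Q; peptide=MRRFQYYISQ
pos 30: AAU -> N; peptide=MRRFQYYISQN
pos 33: UGA -> STOP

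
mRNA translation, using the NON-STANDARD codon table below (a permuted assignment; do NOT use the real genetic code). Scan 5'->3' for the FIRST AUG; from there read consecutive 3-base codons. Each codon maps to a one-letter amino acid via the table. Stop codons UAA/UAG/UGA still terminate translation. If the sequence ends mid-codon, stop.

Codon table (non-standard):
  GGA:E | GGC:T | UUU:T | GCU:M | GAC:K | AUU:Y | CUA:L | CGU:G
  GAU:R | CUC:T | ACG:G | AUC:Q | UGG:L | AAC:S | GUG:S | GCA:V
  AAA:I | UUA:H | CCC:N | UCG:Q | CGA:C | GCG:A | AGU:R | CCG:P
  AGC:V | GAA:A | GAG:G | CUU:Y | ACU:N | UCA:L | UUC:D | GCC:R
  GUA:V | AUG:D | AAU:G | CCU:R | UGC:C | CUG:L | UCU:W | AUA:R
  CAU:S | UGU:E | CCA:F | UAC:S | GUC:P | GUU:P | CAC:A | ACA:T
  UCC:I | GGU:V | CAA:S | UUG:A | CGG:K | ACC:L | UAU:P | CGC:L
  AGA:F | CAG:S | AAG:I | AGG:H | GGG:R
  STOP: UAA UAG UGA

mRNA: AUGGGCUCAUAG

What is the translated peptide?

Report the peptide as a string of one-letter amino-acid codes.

Answer: DTL

Derivation:
start AUG at pos 0
pos 0: AUG -> D; peptide=D
pos 3: GGC -> T; peptide=DT
pos 6: UCA -> L; peptide=DTL
pos 9: UAG -> STOP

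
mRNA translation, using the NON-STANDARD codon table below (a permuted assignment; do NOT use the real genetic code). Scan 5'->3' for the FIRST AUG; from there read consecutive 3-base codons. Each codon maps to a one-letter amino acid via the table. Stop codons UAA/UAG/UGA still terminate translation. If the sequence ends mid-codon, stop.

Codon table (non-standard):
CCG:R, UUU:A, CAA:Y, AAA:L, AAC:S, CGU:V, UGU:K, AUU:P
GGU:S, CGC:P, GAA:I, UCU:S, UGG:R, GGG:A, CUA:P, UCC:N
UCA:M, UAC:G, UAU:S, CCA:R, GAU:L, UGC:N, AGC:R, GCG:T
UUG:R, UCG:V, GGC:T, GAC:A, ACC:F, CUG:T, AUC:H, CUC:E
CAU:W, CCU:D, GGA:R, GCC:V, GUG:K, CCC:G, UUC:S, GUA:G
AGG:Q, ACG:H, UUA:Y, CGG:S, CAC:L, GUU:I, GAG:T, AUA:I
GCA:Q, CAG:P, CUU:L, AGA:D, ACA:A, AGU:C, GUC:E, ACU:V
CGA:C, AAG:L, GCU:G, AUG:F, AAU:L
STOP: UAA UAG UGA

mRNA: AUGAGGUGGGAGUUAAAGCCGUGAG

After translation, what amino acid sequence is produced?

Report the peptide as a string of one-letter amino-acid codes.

start AUG at pos 0
pos 0: AUG -> F; peptide=F
pos 3: AGG -> Q; peptide=FQ
pos 6: UGG -> R; peptide=FQR
pos 9: GAG -> T; peptide=FQRT
pos 12: UUA -> Y; peptide=FQRTY
pos 15: AAG -> L; peptide=FQRTYL
pos 18: CCG -> R; peptide=FQRTYLR
pos 21: UGA -> STOP

Answer: FQRTYLR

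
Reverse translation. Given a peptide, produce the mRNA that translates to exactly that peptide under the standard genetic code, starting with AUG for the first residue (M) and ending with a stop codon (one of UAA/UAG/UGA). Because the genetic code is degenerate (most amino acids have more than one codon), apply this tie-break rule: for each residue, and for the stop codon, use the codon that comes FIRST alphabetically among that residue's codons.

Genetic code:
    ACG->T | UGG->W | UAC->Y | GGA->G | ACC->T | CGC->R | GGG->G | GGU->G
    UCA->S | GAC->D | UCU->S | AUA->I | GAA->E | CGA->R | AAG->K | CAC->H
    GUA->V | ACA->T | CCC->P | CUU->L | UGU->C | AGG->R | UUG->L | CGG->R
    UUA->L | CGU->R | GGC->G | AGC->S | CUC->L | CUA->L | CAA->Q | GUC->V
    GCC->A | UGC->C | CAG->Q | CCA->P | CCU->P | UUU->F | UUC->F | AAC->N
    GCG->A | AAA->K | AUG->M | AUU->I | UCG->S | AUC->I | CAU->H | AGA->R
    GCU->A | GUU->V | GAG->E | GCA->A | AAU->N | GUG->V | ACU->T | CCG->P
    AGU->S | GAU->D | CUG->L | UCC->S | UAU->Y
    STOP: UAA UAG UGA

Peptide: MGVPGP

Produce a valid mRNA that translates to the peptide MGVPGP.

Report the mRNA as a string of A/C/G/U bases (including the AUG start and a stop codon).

residue 1: M -> AUG (start codon)
residue 2: G codons sorted = GGA,GGC,GGG,GGU -> pick first = GGA
residue 3: V codons sorted = GUA,GUC,GUG,GUU -> pick first = GUA
residue 4: P codons sorted = CCA,CCC,CCG,CCU -> pick first = CCA
residue 5: G codons sorted = GGA,GGC,GGG,GGU -> pick first = GGA
residue 6: P codons sorted = CCA,CCC,CCG,CCU -> pick first = CCA
terminator: stop codons sorted = UAA,UAG,UGA -> pick first = UAA

Answer: mRNA: AUGGGAGUACCAGGACCAUAA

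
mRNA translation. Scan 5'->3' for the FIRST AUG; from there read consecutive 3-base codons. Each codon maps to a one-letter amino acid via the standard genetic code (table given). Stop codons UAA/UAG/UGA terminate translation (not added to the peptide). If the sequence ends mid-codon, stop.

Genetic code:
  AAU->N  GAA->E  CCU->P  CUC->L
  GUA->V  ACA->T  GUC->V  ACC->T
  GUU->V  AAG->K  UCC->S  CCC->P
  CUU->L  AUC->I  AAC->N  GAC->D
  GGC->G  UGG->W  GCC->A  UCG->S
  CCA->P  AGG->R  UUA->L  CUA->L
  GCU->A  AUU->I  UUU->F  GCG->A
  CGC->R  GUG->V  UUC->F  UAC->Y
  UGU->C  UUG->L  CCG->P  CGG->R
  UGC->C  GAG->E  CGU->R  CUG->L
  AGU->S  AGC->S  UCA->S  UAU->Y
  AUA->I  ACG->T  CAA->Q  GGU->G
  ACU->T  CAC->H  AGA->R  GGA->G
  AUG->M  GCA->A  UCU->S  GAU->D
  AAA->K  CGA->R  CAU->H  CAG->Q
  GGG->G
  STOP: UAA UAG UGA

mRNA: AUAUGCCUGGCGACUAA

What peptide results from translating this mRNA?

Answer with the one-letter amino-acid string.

Answer: MPGD

Derivation:
start AUG at pos 2
pos 2: AUG -> M; peptide=M
pos 5: CCU -> P; peptide=MP
pos 8: GGC -> G; peptide=MPG
pos 11: GAC -> D; peptide=MPGD
pos 14: UAA -> STOP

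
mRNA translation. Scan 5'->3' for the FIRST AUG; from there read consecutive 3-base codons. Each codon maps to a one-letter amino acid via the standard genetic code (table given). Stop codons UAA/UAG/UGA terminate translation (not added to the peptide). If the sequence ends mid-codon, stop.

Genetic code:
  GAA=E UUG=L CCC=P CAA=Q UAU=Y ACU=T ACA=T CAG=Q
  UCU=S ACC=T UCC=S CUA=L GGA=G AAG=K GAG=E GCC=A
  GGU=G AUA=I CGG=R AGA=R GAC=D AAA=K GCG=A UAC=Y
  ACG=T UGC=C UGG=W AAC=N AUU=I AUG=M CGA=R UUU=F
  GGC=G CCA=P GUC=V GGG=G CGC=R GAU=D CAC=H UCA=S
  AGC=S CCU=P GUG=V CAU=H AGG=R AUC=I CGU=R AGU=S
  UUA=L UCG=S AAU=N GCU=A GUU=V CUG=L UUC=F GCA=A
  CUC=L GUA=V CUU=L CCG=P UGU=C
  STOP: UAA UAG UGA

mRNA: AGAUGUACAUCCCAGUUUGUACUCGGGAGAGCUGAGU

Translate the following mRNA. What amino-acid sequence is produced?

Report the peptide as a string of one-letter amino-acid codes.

Answer: MYIPVCTRES

Derivation:
start AUG at pos 2
pos 2: AUG -> M; peptide=M
pos 5: UAC -> Y; peptide=MY
pos 8: AUC -> I; peptide=MYI
pos 11: CCA -> P; peptide=MYIP
pos 14: GUU -> V; peptide=MYIPV
pos 17: UGU -> C; peptide=MYIPVC
pos 20: ACU -> T; peptide=MYIPVCT
pos 23: CGG -> R; peptide=MYIPVCTR
pos 26: GAG -> E; peptide=MYIPVCTRE
pos 29: AGC -> S; peptide=MYIPVCTRES
pos 32: UGA -> STOP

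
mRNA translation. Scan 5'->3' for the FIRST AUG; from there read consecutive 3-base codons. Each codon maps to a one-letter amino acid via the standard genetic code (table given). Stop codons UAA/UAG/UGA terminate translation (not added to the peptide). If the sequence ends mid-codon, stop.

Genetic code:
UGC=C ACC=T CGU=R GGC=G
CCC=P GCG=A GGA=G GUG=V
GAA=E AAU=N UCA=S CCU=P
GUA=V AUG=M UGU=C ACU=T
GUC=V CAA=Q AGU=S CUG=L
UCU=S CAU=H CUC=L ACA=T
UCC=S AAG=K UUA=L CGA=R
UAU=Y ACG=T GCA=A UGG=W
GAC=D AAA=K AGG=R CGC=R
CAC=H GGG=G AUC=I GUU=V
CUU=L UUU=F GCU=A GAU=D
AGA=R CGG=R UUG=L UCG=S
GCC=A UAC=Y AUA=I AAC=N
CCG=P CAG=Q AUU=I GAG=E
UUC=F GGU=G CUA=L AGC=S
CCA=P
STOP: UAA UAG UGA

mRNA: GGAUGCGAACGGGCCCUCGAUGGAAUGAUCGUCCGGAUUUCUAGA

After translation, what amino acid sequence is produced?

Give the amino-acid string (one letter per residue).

start AUG at pos 2
pos 2: AUG -> M; peptide=M
pos 5: CGA -> R; peptide=MR
pos 8: ACG -> T; peptide=MRT
pos 11: GGC -> G; peptide=MRTG
pos 14: CCU -> P; peptide=MRTGP
pos 17: CGA -> R; peptide=MRTGPR
pos 20: UGG -> W; peptide=MRTGPRW
pos 23: AAU -> N; peptide=MRTGPRWN
pos 26: GAU -> D; peptide=MRTGPRWND
pos 29: CGU -> R; peptide=MRTGPRWNDR
pos 32: CCG -> P; peptide=MRTGPRWNDRP
pos 35: GAU -> D; peptide=MRTGPRWNDRPD
pos 38: UUC -> F; peptide=MRTGPRWNDRPDF
pos 41: UAG -> STOP

Answer: MRTGPRWNDRPDF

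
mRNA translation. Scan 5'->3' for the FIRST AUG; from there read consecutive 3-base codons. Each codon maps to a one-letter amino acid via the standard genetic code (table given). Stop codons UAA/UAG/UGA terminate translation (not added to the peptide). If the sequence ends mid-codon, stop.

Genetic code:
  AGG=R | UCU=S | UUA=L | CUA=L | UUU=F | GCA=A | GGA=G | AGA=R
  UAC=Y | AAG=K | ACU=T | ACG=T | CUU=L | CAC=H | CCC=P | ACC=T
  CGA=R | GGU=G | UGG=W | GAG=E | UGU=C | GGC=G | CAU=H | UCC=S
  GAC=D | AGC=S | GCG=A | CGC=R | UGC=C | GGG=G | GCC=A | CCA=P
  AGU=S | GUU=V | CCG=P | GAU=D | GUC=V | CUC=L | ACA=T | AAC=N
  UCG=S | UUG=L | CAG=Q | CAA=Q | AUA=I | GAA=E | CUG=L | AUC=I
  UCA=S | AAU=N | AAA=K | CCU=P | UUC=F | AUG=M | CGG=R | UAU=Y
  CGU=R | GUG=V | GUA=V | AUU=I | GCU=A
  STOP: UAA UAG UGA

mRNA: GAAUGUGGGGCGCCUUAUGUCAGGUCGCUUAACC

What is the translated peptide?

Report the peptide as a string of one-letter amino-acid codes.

start AUG at pos 2
pos 2: AUG -> M; peptide=M
pos 5: UGG -> W; peptide=MW
pos 8: GGC -> G; peptide=MWG
pos 11: GCC -> A; peptide=MWGA
pos 14: UUA -> L; peptide=MWGAL
pos 17: UGU -> C; peptide=MWGALC
pos 20: CAG -> Q; peptide=MWGALCQ
pos 23: GUC -> V; peptide=MWGALCQV
pos 26: GCU -> A; peptide=MWGALCQVA
pos 29: UAA -> STOP

Answer: MWGALCQVA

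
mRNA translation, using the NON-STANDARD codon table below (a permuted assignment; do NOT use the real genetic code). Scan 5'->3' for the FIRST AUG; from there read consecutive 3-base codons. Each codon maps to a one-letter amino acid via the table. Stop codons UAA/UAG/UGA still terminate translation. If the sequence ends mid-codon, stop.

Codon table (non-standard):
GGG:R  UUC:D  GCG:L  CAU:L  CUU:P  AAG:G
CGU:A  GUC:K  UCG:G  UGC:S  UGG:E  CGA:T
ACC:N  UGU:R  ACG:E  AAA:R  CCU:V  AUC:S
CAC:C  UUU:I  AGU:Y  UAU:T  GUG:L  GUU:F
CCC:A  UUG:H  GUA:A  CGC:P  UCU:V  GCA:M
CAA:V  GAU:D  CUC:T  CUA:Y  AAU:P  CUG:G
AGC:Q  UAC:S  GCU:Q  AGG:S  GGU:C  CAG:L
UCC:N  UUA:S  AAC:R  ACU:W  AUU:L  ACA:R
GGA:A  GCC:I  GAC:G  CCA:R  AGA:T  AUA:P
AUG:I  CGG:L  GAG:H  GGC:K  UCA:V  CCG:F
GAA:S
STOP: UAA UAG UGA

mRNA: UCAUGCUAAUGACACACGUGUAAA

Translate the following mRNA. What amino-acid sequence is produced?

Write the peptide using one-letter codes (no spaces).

start AUG at pos 2
pos 2: AUG -> I; peptide=I
pos 5: CUA -> Y; peptide=IY
pos 8: AUG -> I; peptide=IYI
pos 11: ACA -> R; peptide=IYIR
pos 14: CAC -> C; peptide=IYIRC
pos 17: GUG -> L; peptide=IYIRCL
pos 20: UAA -> STOP

Answer: IYIRCL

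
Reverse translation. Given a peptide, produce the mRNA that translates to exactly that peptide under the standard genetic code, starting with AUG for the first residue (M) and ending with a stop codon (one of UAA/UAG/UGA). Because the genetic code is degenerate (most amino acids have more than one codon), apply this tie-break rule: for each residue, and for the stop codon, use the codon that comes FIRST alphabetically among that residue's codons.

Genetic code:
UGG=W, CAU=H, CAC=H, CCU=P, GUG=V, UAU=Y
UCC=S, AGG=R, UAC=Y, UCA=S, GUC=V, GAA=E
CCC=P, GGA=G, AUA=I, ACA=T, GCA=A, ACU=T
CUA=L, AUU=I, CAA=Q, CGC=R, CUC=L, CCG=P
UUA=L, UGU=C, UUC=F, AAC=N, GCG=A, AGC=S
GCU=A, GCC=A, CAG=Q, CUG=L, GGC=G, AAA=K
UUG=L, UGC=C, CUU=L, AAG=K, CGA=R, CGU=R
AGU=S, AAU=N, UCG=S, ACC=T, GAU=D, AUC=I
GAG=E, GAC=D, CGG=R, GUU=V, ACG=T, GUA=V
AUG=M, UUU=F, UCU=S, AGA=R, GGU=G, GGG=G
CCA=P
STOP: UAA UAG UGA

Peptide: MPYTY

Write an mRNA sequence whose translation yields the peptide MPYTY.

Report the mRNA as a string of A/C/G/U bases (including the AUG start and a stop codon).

residue 1: M -> AUG (start codon)
residue 2: P codons sorted = CCA,CCC,CCG,CCU -> pick first = CCA
residue 3: Y codons sorted = UAC,UAU -> pick first = UAC
residue 4: T codons sorted = ACA,ACC,ACG,ACU -> pick first = ACA
residue 5: Y codons sorted = UAC,UAU -> pick first = UAC
terminator: stop codons sorted = UAA,UAG,UGA -> pick first = UAA

Answer: mRNA: AUGCCAUACACAUACUAA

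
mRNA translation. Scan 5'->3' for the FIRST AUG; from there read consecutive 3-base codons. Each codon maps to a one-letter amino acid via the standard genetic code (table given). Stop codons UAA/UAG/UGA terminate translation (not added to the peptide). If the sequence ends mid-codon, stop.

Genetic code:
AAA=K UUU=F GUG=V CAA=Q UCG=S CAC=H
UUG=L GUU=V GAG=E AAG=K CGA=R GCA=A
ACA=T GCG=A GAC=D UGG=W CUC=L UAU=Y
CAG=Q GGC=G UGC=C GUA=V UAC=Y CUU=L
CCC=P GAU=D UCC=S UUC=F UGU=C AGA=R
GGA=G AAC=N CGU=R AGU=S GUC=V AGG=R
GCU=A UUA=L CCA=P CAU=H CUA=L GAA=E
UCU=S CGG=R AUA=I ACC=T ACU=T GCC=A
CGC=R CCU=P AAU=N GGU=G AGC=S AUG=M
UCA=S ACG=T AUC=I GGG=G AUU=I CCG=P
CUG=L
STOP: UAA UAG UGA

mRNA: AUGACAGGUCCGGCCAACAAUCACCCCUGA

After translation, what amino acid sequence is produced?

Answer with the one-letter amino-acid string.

Answer: MTGPANNHP

Derivation:
start AUG at pos 0
pos 0: AUG -> M; peptide=M
pos 3: ACA -> T; peptide=MT
pos 6: GGU -> G; peptide=MTG
pos 9: CCG -> P; peptide=MTGP
pos 12: GCC -> A; peptide=MTGPA
pos 15: AAC -> N; peptide=MTGPAN
pos 18: AAU -> N; peptide=MTGPANN
pos 21: CAC -> H; peptide=MTGPANNH
pos 24: CCC -> P; peptide=MTGPANNHP
pos 27: UGA -> STOP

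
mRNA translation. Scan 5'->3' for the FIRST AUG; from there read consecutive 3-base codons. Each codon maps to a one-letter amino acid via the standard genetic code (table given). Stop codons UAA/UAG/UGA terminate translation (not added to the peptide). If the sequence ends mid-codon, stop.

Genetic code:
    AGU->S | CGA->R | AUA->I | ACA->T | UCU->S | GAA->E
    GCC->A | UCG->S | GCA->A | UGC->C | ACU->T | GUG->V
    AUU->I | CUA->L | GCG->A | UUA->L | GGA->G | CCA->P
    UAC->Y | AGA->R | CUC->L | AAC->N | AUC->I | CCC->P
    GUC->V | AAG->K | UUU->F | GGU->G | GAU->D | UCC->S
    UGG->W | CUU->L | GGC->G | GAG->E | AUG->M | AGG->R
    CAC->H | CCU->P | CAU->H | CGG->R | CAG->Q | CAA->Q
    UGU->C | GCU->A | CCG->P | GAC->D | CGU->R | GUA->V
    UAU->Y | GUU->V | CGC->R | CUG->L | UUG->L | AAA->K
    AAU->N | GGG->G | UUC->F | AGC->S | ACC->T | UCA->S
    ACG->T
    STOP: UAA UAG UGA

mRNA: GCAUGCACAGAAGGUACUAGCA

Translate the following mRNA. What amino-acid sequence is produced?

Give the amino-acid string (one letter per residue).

start AUG at pos 2
pos 2: AUG -> M; peptide=M
pos 5: CAC -> H; peptide=MH
pos 8: AGA -> R; peptide=MHR
pos 11: AGG -> R; peptide=MHRR
pos 14: UAC -> Y; peptide=MHRRY
pos 17: UAG -> STOP

Answer: MHRRY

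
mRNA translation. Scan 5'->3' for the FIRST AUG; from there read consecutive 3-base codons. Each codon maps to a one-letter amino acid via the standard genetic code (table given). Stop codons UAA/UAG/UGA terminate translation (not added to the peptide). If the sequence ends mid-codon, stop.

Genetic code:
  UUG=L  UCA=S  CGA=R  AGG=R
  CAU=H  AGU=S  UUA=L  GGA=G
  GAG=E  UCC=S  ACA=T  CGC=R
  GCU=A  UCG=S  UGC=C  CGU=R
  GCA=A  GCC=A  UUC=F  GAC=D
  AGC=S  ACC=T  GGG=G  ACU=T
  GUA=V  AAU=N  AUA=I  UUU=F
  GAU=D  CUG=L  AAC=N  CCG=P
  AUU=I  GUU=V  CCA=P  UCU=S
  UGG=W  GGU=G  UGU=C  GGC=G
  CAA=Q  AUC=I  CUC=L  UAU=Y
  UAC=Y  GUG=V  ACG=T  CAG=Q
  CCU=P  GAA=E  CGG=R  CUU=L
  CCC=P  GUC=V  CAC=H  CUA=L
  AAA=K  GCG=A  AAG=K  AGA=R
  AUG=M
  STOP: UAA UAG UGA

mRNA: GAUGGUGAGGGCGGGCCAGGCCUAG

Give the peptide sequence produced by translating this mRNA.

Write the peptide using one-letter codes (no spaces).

Answer: MVRAGQA

Derivation:
start AUG at pos 1
pos 1: AUG -> M; peptide=M
pos 4: GUG -> V; peptide=MV
pos 7: AGG -> R; peptide=MVR
pos 10: GCG -> A; peptide=MVRA
pos 13: GGC -> G; peptide=MVRAG
pos 16: CAG -> Q; peptide=MVRAGQ
pos 19: GCC -> A; peptide=MVRAGQA
pos 22: UAG -> STOP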